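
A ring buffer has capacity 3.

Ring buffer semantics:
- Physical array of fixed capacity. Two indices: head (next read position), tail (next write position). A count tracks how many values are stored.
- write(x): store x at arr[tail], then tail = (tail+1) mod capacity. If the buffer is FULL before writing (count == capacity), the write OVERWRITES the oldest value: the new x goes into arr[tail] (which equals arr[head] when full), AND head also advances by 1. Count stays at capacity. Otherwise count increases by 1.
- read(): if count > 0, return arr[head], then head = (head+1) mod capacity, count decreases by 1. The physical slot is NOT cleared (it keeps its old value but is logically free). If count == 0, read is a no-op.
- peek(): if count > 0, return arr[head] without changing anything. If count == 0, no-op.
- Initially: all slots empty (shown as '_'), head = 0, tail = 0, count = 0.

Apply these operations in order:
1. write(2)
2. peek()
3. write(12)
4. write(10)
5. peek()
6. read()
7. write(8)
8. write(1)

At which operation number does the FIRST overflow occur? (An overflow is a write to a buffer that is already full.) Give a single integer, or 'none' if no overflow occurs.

After op 1 (write(2)): arr=[2 _ _] head=0 tail=1 count=1
After op 2 (peek()): arr=[2 _ _] head=0 tail=1 count=1
After op 3 (write(12)): arr=[2 12 _] head=0 tail=2 count=2
After op 4 (write(10)): arr=[2 12 10] head=0 tail=0 count=3
After op 5 (peek()): arr=[2 12 10] head=0 tail=0 count=3
After op 6 (read()): arr=[2 12 10] head=1 tail=0 count=2
After op 7 (write(8)): arr=[8 12 10] head=1 tail=1 count=3
After op 8 (write(1)): arr=[8 1 10] head=2 tail=2 count=3

Answer: 8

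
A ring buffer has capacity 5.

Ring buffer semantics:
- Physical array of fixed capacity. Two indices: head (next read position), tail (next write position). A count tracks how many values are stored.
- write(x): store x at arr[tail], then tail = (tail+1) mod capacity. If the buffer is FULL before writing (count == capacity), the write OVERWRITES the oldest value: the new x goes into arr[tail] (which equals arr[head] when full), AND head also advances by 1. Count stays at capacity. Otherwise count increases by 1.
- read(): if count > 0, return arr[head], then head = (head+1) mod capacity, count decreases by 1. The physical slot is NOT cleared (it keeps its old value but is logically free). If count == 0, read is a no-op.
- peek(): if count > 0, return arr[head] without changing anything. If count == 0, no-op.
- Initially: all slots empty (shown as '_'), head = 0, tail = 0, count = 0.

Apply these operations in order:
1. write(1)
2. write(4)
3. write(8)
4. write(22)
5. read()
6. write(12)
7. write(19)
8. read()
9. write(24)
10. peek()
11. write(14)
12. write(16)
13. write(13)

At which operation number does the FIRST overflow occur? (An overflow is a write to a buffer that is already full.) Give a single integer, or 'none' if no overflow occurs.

After op 1 (write(1)): arr=[1 _ _ _ _] head=0 tail=1 count=1
After op 2 (write(4)): arr=[1 4 _ _ _] head=0 tail=2 count=2
After op 3 (write(8)): arr=[1 4 8 _ _] head=0 tail=3 count=3
After op 4 (write(22)): arr=[1 4 8 22 _] head=0 tail=4 count=4
After op 5 (read()): arr=[1 4 8 22 _] head=1 tail=4 count=3
After op 6 (write(12)): arr=[1 4 8 22 12] head=1 tail=0 count=4
After op 7 (write(19)): arr=[19 4 8 22 12] head=1 tail=1 count=5
After op 8 (read()): arr=[19 4 8 22 12] head=2 tail=1 count=4
After op 9 (write(24)): arr=[19 24 8 22 12] head=2 tail=2 count=5
After op 10 (peek()): arr=[19 24 8 22 12] head=2 tail=2 count=5
After op 11 (write(14)): arr=[19 24 14 22 12] head=3 tail=3 count=5
After op 12 (write(16)): arr=[19 24 14 16 12] head=4 tail=4 count=5
After op 13 (write(13)): arr=[19 24 14 16 13] head=0 tail=0 count=5

Answer: 11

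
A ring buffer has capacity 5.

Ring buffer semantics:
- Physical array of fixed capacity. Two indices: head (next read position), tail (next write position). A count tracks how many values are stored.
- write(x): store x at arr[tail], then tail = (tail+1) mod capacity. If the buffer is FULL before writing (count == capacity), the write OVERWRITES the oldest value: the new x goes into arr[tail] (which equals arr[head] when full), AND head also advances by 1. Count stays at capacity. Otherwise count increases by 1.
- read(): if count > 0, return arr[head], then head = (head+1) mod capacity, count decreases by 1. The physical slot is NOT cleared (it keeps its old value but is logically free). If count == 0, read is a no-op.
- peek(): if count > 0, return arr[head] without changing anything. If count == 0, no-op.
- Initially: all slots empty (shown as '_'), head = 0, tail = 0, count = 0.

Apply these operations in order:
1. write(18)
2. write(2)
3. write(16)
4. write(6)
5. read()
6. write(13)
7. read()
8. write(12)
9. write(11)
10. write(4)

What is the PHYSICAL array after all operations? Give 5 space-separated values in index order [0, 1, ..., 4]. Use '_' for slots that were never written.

Answer: 12 11 4 6 13

Derivation:
After op 1 (write(18)): arr=[18 _ _ _ _] head=0 tail=1 count=1
After op 2 (write(2)): arr=[18 2 _ _ _] head=0 tail=2 count=2
After op 3 (write(16)): arr=[18 2 16 _ _] head=0 tail=3 count=3
After op 4 (write(6)): arr=[18 2 16 6 _] head=0 tail=4 count=4
After op 5 (read()): arr=[18 2 16 6 _] head=1 tail=4 count=3
After op 6 (write(13)): arr=[18 2 16 6 13] head=1 tail=0 count=4
After op 7 (read()): arr=[18 2 16 6 13] head=2 tail=0 count=3
After op 8 (write(12)): arr=[12 2 16 6 13] head=2 tail=1 count=4
After op 9 (write(11)): arr=[12 11 16 6 13] head=2 tail=2 count=5
After op 10 (write(4)): arr=[12 11 4 6 13] head=3 tail=3 count=5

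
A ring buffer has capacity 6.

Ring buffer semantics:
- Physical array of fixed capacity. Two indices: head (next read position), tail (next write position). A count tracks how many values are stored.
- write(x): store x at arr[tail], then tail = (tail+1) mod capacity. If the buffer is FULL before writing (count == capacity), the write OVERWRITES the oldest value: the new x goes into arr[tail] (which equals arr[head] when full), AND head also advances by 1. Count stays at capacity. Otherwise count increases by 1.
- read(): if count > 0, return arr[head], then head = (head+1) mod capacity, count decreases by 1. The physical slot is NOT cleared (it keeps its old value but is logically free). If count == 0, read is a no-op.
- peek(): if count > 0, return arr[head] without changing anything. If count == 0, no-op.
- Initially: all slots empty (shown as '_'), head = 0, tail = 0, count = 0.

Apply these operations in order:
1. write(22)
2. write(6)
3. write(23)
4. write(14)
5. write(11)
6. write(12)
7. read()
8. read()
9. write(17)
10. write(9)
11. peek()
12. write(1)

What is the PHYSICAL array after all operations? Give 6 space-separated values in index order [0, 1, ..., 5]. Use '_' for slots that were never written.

After op 1 (write(22)): arr=[22 _ _ _ _ _] head=0 tail=1 count=1
After op 2 (write(6)): arr=[22 6 _ _ _ _] head=0 tail=2 count=2
After op 3 (write(23)): arr=[22 6 23 _ _ _] head=0 tail=3 count=3
After op 4 (write(14)): arr=[22 6 23 14 _ _] head=0 tail=4 count=4
After op 5 (write(11)): arr=[22 6 23 14 11 _] head=0 tail=5 count=5
After op 6 (write(12)): arr=[22 6 23 14 11 12] head=0 tail=0 count=6
After op 7 (read()): arr=[22 6 23 14 11 12] head=1 tail=0 count=5
After op 8 (read()): arr=[22 6 23 14 11 12] head=2 tail=0 count=4
After op 9 (write(17)): arr=[17 6 23 14 11 12] head=2 tail=1 count=5
After op 10 (write(9)): arr=[17 9 23 14 11 12] head=2 tail=2 count=6
After op 11 (peek()): arr=[17 9 23 14 11 12] head=2 tail=2 count=6
After op 12 (write(1)): arr=[17 9 1 14 11 12] head=3 tail=3 count=6

Answer: 17 9 1 14 11 12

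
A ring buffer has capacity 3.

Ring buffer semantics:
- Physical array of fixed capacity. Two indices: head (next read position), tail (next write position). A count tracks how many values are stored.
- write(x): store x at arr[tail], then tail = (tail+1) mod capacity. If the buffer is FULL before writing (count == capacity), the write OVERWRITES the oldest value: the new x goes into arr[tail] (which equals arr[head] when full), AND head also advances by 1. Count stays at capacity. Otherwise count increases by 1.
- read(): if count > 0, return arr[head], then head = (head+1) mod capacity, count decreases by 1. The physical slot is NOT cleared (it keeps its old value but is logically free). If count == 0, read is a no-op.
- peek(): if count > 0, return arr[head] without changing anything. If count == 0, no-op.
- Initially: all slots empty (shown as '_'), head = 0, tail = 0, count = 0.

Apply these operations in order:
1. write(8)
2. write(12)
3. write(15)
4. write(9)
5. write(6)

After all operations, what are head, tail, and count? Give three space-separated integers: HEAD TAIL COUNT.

After op 1 (write(8)): arr=[8 _ _] head=0 tail=1 count=1
After op 2 (write(12)): arr=[8 12 _] head=0 tail=2 count=2
After op 3 (write(15)): arr=[8 12 15] head=0 tail=0 count=3
After op 4 (write(9)): arr=[9 12 15] head=1 tail=1 count=3
After op 5 (write(6)): arr=[9 6 15] head=2 tail=2 count=3

Answer: 2 2 3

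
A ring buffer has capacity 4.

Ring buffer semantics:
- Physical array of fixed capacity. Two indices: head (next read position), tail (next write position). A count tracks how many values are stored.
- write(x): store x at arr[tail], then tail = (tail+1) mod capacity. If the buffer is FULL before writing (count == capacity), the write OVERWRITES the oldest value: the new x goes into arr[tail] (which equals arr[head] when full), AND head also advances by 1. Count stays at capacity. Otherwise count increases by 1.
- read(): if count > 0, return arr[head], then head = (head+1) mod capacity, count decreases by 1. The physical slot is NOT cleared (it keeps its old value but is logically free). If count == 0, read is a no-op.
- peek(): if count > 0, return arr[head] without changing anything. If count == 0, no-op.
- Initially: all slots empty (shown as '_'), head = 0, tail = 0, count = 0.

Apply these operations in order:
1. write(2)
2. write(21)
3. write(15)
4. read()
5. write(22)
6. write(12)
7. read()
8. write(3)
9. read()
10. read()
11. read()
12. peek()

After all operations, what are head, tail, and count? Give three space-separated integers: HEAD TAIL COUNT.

After op 1 (write(2)): arr=[2 _ _ _] head=0 tail=1 count=1
After op 2 (write(21)): arr=[2 21 _ _] head=0 tail=2 count=2
After op 3 (write(15)): arr=[2 21 15 _] head=0 tail=3 count=3
After op 4 (read()): arr=[2 21 15 _] head=1 tail=3 count=2
After op 5 (write(22)): arr=[2 21 15 22] head=1 tail=0 count=3
After op 6 (write(12)): arr=[12 21 15 22] head=1 tail=1 count=4
After op 7 (read()): arr=[12 21 15 22] head=2 tail=1 count=3
After op 8 (write(3)): arr=[12 3 15 22] head=2 tail=2 count=4
After op 9 (read()): arr=[12 3 15 22] head=3 tail=2 count=3
After op 10 (read()): arr=[12 3 15 22] head=0 tail=2 count=2
After op 11 (read()): arr=[12 3 15 22] head=1 tail=2 count=1
After op 12 (peek()): arr=[12 3 15 22] head=1 tail=2 count=1

Answer: 1 2 1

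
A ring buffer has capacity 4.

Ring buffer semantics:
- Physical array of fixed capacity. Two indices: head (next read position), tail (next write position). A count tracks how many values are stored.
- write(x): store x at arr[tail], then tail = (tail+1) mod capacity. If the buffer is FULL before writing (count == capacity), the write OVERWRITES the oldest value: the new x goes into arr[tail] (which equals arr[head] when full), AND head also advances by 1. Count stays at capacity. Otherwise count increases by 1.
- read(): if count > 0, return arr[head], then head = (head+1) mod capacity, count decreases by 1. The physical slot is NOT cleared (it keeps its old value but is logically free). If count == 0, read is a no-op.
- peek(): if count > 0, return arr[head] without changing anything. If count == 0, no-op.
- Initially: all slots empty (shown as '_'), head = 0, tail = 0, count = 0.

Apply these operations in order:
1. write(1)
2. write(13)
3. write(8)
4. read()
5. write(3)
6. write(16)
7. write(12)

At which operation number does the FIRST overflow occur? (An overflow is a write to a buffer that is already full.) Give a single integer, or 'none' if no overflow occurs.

After op 1 (write(1)): arr=[1 _ _ _] head=0 tail=1 count=1
After op 2 (write(13)): arr=[1 13 _ _] head=0 tail=2 count=2
After op 3 (write(8)): arr=[1 13 8 _] head=0 tail=3 count=3
After op 4 (read()): arr=[1 13 8 _] head=1 tail=3 count=2
After op 5 (write(3)): arr=[1 13 8 3] head=1 tail=0 count=3
After op 6 (write(16)): arr=[16 13 8 3] head=1 tail=1 count=4
After op 7 (write(12)): arr=[16 12 8 3] head=2 tail=2 count=4

Answer: 7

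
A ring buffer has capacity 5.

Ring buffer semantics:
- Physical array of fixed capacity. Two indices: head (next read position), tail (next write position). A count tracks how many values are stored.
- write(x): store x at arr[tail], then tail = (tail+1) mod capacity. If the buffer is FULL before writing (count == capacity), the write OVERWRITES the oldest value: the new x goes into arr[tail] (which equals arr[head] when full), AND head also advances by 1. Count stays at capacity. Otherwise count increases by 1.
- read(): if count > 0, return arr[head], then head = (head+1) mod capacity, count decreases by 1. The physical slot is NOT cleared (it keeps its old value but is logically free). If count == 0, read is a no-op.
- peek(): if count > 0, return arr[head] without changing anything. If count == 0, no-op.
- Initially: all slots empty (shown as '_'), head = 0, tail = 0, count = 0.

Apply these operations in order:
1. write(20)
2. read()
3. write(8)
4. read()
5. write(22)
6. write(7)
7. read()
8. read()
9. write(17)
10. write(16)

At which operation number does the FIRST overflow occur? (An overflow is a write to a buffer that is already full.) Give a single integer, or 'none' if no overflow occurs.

Answer: none

Derivation:
After op 1 (write(20)): arr=[20 _ _ _ _] head=0 tail=1 count=1
After op 2 (read()): arr=[20 _ _ _ _] head=1 tail=1 count=0
After op 3 (write(8)): arr=[20 8 _ _ _] head=1 tail=2 count=1
After op 4 (read()): arr=[20 8 _ _ _] head=2 tail=2 count=0
After op 5 (write(22)): arr=[20 8 22 _ _] head=2 tail=3 count=1
After op 6 (write(7)): arr=[20 8 22 7 _] head=2 tail=4 count=2
After op 7 (read()): arr=[20 8 22 7 _] head=3 tail=4 count=1
After op 8 (read()): arr=[20 8 22 7 _] head=4 tail=4 count=0
After op 9 (write(17)): arr=[20 8 22 7 17] head=4 tail=0 count=1
After op 10 (write(16)): arr=[16 8 22 7 17] head=4 tail=1 count=2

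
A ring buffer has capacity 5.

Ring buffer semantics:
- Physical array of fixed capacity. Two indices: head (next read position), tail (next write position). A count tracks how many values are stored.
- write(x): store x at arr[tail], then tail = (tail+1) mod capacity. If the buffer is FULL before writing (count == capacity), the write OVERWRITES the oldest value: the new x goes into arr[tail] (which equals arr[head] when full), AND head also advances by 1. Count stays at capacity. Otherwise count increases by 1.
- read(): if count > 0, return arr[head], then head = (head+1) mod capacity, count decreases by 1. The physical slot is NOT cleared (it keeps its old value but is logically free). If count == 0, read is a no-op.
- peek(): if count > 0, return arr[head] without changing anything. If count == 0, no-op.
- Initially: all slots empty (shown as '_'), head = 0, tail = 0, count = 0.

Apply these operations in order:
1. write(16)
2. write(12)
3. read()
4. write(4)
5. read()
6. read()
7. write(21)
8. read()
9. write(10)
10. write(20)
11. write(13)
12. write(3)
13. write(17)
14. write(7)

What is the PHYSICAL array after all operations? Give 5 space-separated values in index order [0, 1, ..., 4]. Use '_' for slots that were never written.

Answer: 20 13 3 17 7

Derivation:
After op 1 (write(16)): arr=[16 _ _ _ _] head=0 tail=1 count=1
After op 2 (write(12)): arr=[16 12 _ _ _] head=0 tail=2 count=2
After op 3 (read()): arr=[16 12 _ _ _] head=1 tail=2 count=1
After op 4 (write(4)): arr=[16 12 4 _ _] head=1 tail=3 count=2
After op 5 (read()): arr=[16 12 4 _ _] head=2 tail=3 count=1
After op 6 (read()): arr=[16 12 4 _ _] head=3 tail=3 count=0
After op 7 (write(21)): arr=[16 12 4 21 _] head=3 tail=4 count=1
After op 8 (read()): arr=[16 12 4 21 _] head=4 tail=4 count=0
After op 9 (write(10)): arr=[16 12 4 21 10] head=4 tail=0 count=1
After op 10 (write(20)): arr=[20 12 4 21 10] head=4 tail=1 count=2
After op 11 (write(13)): arr=[20 13 4 21 10] head=4 tail=2 count=3
After op 12 (write(3)): arr=[20 13 3 21 10] head=4 tail=3 count=4
After op 13 (write(17)): arr=[20 13 3 17 10] head=4 tail=4 count=5
After op 14 (write(7)): arr=[20 13 3 17 7] head=0 tail=0 count=5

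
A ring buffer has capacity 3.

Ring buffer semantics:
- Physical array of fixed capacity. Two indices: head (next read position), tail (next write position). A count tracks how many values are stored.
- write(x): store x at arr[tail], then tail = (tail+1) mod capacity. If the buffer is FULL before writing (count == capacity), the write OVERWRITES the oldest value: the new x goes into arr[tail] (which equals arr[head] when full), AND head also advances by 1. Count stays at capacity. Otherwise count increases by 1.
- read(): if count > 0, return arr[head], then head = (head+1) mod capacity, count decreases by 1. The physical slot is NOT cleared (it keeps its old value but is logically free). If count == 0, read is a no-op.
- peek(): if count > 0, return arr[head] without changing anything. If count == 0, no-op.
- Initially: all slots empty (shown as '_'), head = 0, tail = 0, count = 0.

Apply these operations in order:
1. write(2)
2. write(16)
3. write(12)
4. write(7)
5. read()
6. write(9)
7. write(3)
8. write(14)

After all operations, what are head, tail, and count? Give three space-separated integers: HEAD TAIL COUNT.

Answer: 1 1 3

Derivation:
After op 1 (write(2)): arr=[2 _ _] head=0 tail=1 count=1
After op 2 (write(16)): arr=[2 16 _] head=0 tail=2 count=2
After op 3 (write(12)): arr=[2 16 12] head=0 tail=0 count=3
After op 4 (write(7)): arr=[7 16 12] head=1 tail=1 count=3
After op 5 (read()): arr=[7 16 12] head=2 tail=1 count=2
After op 6 (write(9)): arr=[7 9 12] head=2 tail=2 count=3
After op 7 (write(3)): arr=[7 9 3] head=0 tail=0 count=3
After op 8 (write(14)): arr=[14 9 3] head=1 tail=1 count=3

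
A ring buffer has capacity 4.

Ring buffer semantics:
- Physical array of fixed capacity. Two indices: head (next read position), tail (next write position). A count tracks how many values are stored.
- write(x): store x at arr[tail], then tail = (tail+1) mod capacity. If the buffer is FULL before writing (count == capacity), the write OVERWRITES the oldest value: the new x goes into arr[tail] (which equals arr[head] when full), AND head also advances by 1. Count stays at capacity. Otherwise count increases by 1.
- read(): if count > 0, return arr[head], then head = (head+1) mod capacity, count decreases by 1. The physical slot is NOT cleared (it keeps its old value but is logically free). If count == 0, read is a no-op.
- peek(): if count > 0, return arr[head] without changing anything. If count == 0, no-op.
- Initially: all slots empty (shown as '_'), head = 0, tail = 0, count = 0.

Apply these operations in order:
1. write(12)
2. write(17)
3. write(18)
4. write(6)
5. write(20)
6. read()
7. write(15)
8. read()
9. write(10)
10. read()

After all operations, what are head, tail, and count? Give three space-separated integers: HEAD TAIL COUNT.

Answer: 0 3 3

Derivation:
After op 1 (write(12)): arr=[12 _ _ _] head=0 tail=1 count=1
After op 2 (write(17)): arr=[12 17 _ _] head=0 tail=2 count=2
After op 3 (write(18)): arr=[12 17 18 _] head=0 tail=3 count=3
After op 4 (write(6)): arr=[12 17 18 6] head=0 tail=0 count=4
After op 5 (write(20)): arr=[20 17 18 6] head=1 tail=1 count=4
After op 6 (read()): arr=[20 17 18 6] head=2 tail=1 count=3
After op 7 (write(15)): arr=[20 15 18 6] head=2 tail=2 count=4
After op 8 (read()): arr=[20 15 18 6] head=3 tail=2 count=3
After op 9 (write(10)): arr=[20 15 10 6] head=3 tail=3 count=4
After op 10 (read()): arr=[20 15 10 6] head=0 tail=3 count=3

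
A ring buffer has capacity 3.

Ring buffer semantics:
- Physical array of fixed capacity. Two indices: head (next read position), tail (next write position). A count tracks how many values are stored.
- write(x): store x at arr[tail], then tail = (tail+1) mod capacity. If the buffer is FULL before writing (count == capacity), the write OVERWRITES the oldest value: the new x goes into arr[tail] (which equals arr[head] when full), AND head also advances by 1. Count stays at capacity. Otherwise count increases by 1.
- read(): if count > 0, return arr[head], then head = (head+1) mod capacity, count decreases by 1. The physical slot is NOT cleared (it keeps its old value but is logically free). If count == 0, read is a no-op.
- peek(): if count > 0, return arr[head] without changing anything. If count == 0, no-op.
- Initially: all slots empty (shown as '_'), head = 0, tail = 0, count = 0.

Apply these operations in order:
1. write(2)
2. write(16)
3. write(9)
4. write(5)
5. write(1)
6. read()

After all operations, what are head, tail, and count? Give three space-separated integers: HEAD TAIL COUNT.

Answer: 0 2 2

Derivation:
After op 1 (write(2)): arr=[2 _ _] head=0 tail=1 count=1
After op 2 (write(16)): arr=[2 16 _] head=0 tail=2 count=2
After op 3 (write(9)): arr=[2 16 9] head=0 tail=0 count=3
After op 4 (write(5)): arr=[5 16 9] head=1 tail=1 count=3
After op 5 (write(1)): arr=[5 1 9] head=2 tail=2 count=3
After op 6 (read()): arr=[5 1 9] head=0 tail=2 count=2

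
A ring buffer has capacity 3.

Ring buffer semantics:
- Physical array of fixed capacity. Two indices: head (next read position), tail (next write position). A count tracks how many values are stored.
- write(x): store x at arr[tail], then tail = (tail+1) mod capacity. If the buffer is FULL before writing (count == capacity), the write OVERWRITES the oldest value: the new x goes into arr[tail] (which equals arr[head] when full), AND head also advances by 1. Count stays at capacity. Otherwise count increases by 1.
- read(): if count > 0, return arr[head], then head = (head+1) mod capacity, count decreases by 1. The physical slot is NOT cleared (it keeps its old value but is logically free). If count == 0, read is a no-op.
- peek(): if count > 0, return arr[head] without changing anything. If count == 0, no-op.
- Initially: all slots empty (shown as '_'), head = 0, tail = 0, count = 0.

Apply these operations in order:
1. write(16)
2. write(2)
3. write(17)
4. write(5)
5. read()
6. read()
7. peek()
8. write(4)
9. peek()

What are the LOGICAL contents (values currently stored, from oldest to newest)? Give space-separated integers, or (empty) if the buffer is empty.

Answer: 5 4

Derivation:
After op 1 (write(16)): arr=[16 _ _] head=0 tail=1 count=1
After op 2 (write(2)): arr=[16 2 _] head=0 tail=2 count=2
After op 3 (write(17)): arr=[16 2 17] head=0 tail=0 count=3
After op 4 (write(5)): arr=[5 2 17] head=1 tail=1 count=3
After op 5 (read()): arr=[5 2 17] head=2 tail=1 count=2
After op 6 (read()): arr=[5 2 17] head=0 tail=1 count=1
After op 7 (peek()): arr=[5 2 17] head=0 tail=1 count=1
After op 8 (write(4)): arr=[5 4 17] head=0 tail=2 count=2
After op 9 (peek()): arr=[5 4 17] head=0 tail=2 count=2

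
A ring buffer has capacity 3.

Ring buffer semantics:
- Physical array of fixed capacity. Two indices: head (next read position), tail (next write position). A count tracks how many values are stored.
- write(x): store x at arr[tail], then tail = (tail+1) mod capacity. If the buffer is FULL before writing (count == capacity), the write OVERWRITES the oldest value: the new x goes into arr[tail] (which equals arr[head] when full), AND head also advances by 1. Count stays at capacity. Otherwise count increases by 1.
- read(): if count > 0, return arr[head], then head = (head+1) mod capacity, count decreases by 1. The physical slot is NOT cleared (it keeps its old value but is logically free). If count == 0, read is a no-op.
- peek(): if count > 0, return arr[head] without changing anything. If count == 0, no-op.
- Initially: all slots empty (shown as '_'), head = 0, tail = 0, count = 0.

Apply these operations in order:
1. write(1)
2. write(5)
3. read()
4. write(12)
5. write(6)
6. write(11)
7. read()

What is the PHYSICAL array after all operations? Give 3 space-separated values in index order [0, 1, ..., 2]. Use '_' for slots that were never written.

Answer: 6 11 12

Derivation:
After op 1 (write(1)): arr=[1 _ _] head=0 tail=1 count=1
After op 2 (write(5)): arr=[1 5 _] head=0 tail=2 count=2
After op 3 (read()): arr=[1 5 _] head=1 tail=2 count=1
After op 4 (write(12)): arr=[1 5 12] head=1 tail=0 count=2
After op 5 (write(6)): arr=[6 5 12] head=1 tail=1 count=3
After op 6 (write(11)): arr=[6 11 12] head=2 tail=2 count=3
After op 7 (read()): arr=[6 11 12] head=0 tail=2 count=2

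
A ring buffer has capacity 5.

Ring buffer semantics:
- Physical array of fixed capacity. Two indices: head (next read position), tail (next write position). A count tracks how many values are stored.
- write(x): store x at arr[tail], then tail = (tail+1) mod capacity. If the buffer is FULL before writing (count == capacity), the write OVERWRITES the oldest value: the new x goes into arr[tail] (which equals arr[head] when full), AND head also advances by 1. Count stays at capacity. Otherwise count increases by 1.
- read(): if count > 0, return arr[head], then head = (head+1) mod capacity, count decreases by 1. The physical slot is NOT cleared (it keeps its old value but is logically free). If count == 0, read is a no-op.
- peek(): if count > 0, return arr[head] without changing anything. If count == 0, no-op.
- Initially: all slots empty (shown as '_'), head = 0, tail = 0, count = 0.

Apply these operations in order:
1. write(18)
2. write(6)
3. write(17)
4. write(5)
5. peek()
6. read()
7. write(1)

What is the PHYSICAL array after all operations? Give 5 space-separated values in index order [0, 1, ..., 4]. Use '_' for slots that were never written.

Answer: 18 6 17 5 1

Derivation:
After op 1 (write(18)): arr=[18 _ _ _ _] head=0 tail=1 count=1
After op 2 (write(6)): arr=[18 6 _ _ _] head=0 tail=2 count=2
After op 3 (write(17)): arr=[18 6 17 _ _] head=0 tail=3 count=3
After op 4 (write(5)): arr=[18 6 17 5 _] head=0 tail=4 count=4
After op 5 (peek()): arr=[18 6 17 5 _] head=0 tail=4 count=4
After op 6 (read()): arr=[18 6 17 5 _] head=1 tail=4 count=3
After op 7 (write(1)): arr=[18 6 17 5 1] head=1 tail=0 count=4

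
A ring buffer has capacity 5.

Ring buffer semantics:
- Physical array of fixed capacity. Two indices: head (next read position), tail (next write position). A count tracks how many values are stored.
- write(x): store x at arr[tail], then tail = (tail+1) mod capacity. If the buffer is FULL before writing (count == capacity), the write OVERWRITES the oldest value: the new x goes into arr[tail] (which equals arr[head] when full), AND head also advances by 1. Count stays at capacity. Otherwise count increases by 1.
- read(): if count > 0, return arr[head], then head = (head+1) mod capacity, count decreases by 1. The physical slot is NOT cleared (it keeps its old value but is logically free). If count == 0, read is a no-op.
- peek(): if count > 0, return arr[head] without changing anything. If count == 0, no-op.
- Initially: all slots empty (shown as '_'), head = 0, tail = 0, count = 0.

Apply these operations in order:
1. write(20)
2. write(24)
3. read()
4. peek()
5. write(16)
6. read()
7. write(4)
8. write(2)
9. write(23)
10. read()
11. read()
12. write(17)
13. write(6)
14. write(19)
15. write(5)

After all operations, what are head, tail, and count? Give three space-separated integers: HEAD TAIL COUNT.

After op 1 (write(20)): arr=[20 _ _ _ _] head=0 tail=1 count=1
After op 2 (write(24)): arr=[20 24 _ _ _] head=0 tail=2 count=2
After op 3 (read()): arr=[20 24 _ _ _] head=1 tail=2 count=1
After op 4 (peek()): arr=[20 24 _ _ _] head=1 tail=2 count=1
After op 5 (write(16)): arr=[20 24 16 _ _] head=1 tail=3 count=2
After op 6 (read()): arr=[20 24 16 _ _] head=2 tail=3 count=1
After op 7 (write(4)): arr=[20 24 16 4 _] head=2 tail=4 count=2
After op 8 (write(2)): arr=[20 24 16 4 2] head=2 tail=0 count=3
After op 9 (write(23)): arr=[23 24 16 4 2] head=2 tail=1 count=4
After op 10 (read()): arr=[23 24 16 4 2] head=3 tail=1 count=3
After op 11 (read()): arr=[23 24 16 4 2] head=4 tail=1 count=2
After op 12 (write(17)): arr=[23 17 16 4 2] head=4 tail=2 count=3
After op 13 (write(6)): arr=[23 17 6 4 2] head=4 tail=3 count=4
After op 14 (write(19)): arr=[23 17 6 19 2] head=4 tail=4 count=5
After op 15 (write(5)): arr=[23 17 6 19 5] head=0 tail=0 count=5

Answer: 0 0 5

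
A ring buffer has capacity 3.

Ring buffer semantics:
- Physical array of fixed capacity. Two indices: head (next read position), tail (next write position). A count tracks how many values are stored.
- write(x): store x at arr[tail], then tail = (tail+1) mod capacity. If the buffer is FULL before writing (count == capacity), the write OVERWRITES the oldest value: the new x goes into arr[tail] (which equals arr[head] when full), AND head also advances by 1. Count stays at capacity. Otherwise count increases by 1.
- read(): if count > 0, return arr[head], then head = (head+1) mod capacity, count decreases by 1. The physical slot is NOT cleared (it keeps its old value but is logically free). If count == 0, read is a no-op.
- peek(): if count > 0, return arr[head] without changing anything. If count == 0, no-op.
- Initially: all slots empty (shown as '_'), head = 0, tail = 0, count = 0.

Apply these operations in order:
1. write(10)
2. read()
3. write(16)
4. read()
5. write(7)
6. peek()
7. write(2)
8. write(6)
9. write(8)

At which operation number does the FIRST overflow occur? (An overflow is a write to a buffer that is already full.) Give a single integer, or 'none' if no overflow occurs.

Answer: 9

Derivation:
After op 1 (write(10)): arr=[10 _ _] head=0 tail=1 count=1
After op 2 (read()): arr=[10 _ _] head=1 tail=1 count=0
After op 3 (write(16)): arr=[10 16 _] head=1 tail=2 count=1
After op 4 (read()): arr=[10 16 _] head=2 tail=2 count=0
After op 5 (write(7)): arr=[10 16 7] head=2 tail=0 count=1
After op 6 (peek()): arr=[10 16 7] head=2 tail=0 count=1
After op 7 (write(2)): arr=[2 16 7] head=2 tail=1 count=2
After op 8 (write(6)): arr=[2 6 7] head=2 tail=2 count=3
After op 9 (write(8)): arr=[2 6 8] head=0 tail=0 count=3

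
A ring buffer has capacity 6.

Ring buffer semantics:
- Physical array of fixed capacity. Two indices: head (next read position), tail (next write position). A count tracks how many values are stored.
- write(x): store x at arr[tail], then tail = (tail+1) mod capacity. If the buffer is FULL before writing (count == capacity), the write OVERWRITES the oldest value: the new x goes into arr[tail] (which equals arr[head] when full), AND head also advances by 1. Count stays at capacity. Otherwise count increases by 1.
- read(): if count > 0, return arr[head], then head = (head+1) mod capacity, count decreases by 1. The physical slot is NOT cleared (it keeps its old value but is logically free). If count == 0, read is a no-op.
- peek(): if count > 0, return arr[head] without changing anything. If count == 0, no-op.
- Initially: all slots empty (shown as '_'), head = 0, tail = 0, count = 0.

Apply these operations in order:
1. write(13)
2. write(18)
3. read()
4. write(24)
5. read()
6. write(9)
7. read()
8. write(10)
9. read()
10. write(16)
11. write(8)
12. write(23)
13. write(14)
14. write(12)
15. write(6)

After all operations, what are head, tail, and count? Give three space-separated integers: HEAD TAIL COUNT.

After op 1 (write(13)): arr=[13 _ _ _ _ _] head=0 tail=1 count=1
After op 2 (write(18)): arr=[13 18 _ _ _ _] head=0 tail=2 count=2
After op 3 (read()): arr=[13 18 _ _ _ _] head=1 tail=2 count=1
After op 4 (write(24)): arr=[13 18 24 _ _ _] head=1 tail=3 count=2
After op 5 (read()): arr=[13 18 24 _ _ _] head=2 tail=3 count=1
After op 6 (write(9)): arr=[13 18 24 9 _ _] head=2 tail=4 count=2
After op 7 (read()): arr=[13 18 24 9 _ _] head=3 tail=4 count=1
After op 8 (write(10)): arr=[13 18 24 9 10 _] head=3 tail=5 count=2
After op 9 (read()): arr=[13 18 24 9 10 _] head=4 tail=5 count=1
After op 10 (write(16)): arr=[13 18 24 9 10 16] head=4 tail=0 count=2
After op 11 (write(8)): arr=[8 18 24 9 10 16] head=4 tail=1 count=3
After op 12 (write(23)): arr=[8 23 24 9 10 16] head=4 tail=2 count=4
After op 13 (write(14)): arr=[8 23 14 9 10 16] head=4 tail=3 count=5
After op 14 (write(12)): arr=[8 23 14 12 10 16] head=4 tail=4 count=6
After op 15 (write(6)): arr=[8 23 14 12 6 16] head=5 tail=5 count=6

Answer: 5 5 6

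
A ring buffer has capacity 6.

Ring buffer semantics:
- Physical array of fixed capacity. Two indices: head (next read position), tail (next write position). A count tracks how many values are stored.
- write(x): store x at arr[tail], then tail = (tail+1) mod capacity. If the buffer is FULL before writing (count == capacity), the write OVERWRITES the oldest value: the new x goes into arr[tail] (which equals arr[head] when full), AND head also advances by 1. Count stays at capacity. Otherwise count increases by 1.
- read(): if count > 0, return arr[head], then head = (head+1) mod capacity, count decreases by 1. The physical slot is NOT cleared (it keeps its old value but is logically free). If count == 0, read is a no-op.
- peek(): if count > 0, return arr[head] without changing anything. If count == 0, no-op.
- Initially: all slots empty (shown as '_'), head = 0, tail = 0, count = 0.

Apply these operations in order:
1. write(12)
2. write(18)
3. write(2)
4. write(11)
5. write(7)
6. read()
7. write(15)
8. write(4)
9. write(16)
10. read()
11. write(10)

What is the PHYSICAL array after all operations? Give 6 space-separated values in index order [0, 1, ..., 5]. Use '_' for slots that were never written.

Answer: 4 16 10 11 7 15

Derivation:
After op 1 (write(12)): arr=[12 _ _ _ _ _] head=0 tail=1 count=1
After op 2 (write(18)): arr=[12 18 _ _ _ _] head=0 tail=2 count=2
After op 3 (write(2)): arr=[12 18 2 _ _ _] head=0 tail=3 count=3
After op 4 (write(11)): arr=[12 18 2 11 _ _] head=0 tail=4 count=4
After op 5 (write(7)): arr=[12 18 2 11 7 _] head=0 tail=5 count=5
After op 6 (read()): arr=[12 18 2 11 7 _] head=1 tail=5 count=4
After op 7 (write(15)): arr=[12 18 2 11 7 15] head=1 tail=0 count=5
After op 8 (write(4)): arr=[4 18 2 11 7 15] head=1 tail=1 count=6
After op 9 (write(16)): arr=[4 16 2 11 7 15] head=2 tail=2 count=6
After op 10 (read()): arr=[4 16 2 11 7 15] head=3 tail=2 count=5
After op 11 (write(10)): arr=[4 16 10 11 7 15] head=3 tail=3 count=6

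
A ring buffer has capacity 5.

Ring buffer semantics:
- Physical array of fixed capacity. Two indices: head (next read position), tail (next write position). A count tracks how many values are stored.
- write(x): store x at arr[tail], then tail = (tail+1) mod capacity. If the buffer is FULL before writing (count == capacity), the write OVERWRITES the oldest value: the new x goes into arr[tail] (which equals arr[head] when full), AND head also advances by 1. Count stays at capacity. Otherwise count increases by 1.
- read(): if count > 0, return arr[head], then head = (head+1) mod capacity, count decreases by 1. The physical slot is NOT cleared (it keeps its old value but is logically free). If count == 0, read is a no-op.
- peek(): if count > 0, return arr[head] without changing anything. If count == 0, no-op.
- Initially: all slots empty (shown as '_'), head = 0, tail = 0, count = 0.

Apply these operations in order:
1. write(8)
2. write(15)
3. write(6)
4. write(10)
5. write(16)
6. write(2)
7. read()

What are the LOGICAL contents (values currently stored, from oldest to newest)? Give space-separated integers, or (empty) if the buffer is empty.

After op 1 (write(8)): arr=[8 _ _ _ _] head=0 tail=1 count=1
After op 2 (write(15)): arr=[8 15 _ _ _] head=0 tail=2 count=2
After op 3 (write(6)): arr=[8 15 6 _ _] head=0 tail=3 count=3
After op 4 (write(10)): arr=[8 15 6 10 _] head=0 tail=4 count=4
After op 5 (write(16)): arr=[8 15 6 10 16] head=0 tail=0 count=5
After op 6 (write(2)): arr=[2 15 6 10 16] head=1 tail=1 count=5
After op 7 (read()): arr=[2 15 6 10 16] head=2 tail=1 count=4

Answer: 6 10 16 2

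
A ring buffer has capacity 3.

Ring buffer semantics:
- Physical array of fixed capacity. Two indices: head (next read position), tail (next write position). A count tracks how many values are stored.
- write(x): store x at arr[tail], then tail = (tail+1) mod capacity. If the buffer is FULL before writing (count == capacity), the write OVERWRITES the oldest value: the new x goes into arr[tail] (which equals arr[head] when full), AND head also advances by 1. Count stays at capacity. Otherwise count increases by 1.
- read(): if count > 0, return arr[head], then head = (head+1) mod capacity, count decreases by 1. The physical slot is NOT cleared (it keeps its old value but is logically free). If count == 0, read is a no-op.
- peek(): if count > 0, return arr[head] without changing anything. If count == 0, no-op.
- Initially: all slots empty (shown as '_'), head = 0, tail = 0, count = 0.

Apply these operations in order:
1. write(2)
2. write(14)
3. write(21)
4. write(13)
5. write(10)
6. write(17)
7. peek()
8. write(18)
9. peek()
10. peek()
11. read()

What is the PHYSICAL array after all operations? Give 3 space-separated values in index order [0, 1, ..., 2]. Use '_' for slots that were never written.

After op 1 (write(2)): arr=[2 _ _] head=0 tail=1 count=1
After op 2 (write(14)): arr=[2 14 _] head=0 tail=2 count=2
After op 3 (write(21)): arr=[2 14 21] head=0 tail=0 count=3
After op 4 (write(13)): arr=[13 14 21] head=1 tail=1 count=3
After op 5 (write(10)): arr=[13 10 21] head=2 tail=2 count=3
After op 6 (write(17)): arr=[13 10 17] head=0 tail=0 count=3
After op 7 (peek()): arr=[13 10 17] head=0 tail=0 count=3
After op 8 (write(18)): arr=[18 10 17] head=1 tail=1 count=3
After op 9 (peek()): arr=[18 10 17] head=1 tail=1 count=3
After op 10 (peek()): arr=[18 10 17] head=1 tail=1 count=3
After op 11 (read()): arr=[18 10 17] head=2 tail=1 count=2

Answer: 18 10 17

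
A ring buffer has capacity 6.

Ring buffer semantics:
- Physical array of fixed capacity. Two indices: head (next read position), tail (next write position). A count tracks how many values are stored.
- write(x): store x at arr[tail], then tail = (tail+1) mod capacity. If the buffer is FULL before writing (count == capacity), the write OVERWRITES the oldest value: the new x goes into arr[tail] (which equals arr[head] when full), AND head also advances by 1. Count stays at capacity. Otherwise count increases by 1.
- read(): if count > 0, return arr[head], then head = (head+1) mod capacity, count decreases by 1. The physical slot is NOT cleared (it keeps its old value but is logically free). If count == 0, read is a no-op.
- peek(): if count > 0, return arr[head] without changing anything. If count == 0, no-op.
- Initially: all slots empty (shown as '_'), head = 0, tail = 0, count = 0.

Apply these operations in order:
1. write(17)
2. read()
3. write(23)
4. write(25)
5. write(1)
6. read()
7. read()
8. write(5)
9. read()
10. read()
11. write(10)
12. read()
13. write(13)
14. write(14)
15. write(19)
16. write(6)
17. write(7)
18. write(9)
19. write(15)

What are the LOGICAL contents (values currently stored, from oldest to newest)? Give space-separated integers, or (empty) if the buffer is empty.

Answer: 14 19 6 7 9 15

Derivation:
After op 1 (write(17)): arr=[17 _ _ _ _ _] head=0 tail=1 count=1
After op 2 (read()): arr=[17 _ _ _ _ _] head=1 tail=1 count=0
After op 3 (write(23)): arr=[17 23 _ _ _ _] head=1 tail=2 count=1
After op 4 (write(25)): arr=[17 23 25 _ _ _] head=1 tail=3 count=2
After op 5 (write(1)): arr=[17 23 25 1 _ _] head=1 tail=4 count=3
After op 6 (read()): arr=[17 23 25 1 _ _] head=2 tail=4 count=2
After op 7 (read()): arr=[17 23 25 1 _ _] head=3 tail=4 count=1
After op 8 (write(5)): arr=[17 23 25 1 5 _] head=3 tail=5 count=2
After op 9 (read()): arr=[17 23 25 1 5 _] head=4 tail=5 count=1
After op 10 (read()): arr=[17 23 25 1 5 _] head=5 tail=5 count=0
After op 11 (write(10)): arr=[17 23 25 1 5 10] head=5 tail=0 count=1
After op 12 (read()): arr=[17 23 25 1 5 10] head=0 tail=0 count=0
After op 13 (write(13)): arr=[13 23 25 1 5 10] head=0 tail=1 count=1
After op 14 (write(14)): arr=[13 14 25 1 5 10] head=0 tail=2 count=2
After op 15 (write(19)): arr=[13 14 19 1 5 10] head=0 tail=3 count=3
After op 16 (write(6)): arr=[13 14 19 6 5 10] head=0 tail=4 count=4
After op 17 (write(7)): arr=[13 14 19 6 7 10] head=0 tail=5 count=5
After op 18 (write(9)): arr=[13 14 19 6 7 9] head=0 tail=0 count=6
After op 19 (write(15)): arr=[15 14 19 6 7 9] head=1 tail=1 count=6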